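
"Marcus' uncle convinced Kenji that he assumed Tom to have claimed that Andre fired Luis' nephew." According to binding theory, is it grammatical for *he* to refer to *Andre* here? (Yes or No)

No

*Andre* is an R-expression; Principle C requires it to be free (not bound by any c-commanding expression).
— he: subject of the clause headed by 'assumed'; the pronoun c-commands the R-expression — coreference blocked (Principle C).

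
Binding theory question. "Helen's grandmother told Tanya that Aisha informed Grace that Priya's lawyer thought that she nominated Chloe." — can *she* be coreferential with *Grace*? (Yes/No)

Yes

*she* is a pronoun; Principle B requires it to be free in its binding domain — the clause headed by 'nominated'.
— Grace: object of the clause headed by 'informed'; c-commands the pronoun but lies outside its binding domain — allowed.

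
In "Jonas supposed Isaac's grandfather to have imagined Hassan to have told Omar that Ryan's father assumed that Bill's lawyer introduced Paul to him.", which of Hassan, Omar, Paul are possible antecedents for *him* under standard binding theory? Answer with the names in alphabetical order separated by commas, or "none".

*him* is a pronoun; Principle B requires it to be free in its binding domain — the clause headed by 'introduced'.
— Hassan: subject of the clause headed by 'told'; c-commands the pronoun but lies outside its binding domain — allowed.
— Omar: object of the clause headed by 'told'; c-commands the pronoun but lies outside its binding domain — allowed.
— Paul: object of the clause headed by 'introduced'; c-commands the pronoun within its binding domain — blocked (Principle B).

Hassan, Omar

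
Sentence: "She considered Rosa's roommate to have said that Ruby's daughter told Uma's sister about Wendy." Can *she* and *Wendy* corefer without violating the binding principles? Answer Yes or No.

No

*Wendy* is an R-expression; Principle C requires it to be free (not bound by any c-commanding expression).
— she: subject of the matrix clause; the pronoun c-commands the R-expression — coreference blocked (Principle C).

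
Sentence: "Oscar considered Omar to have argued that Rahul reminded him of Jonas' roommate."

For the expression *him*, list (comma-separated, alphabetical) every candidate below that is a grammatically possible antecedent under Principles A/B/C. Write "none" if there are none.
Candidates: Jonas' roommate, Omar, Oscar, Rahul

Omar, Oscar

*him* is a pronoun; Principle B requires it to be free in its binding domain — the clause headed by 'reminded'.
— Jonas' roommate: second object of the clause headed by 'reminded'; is c-commanded by the pronoun; coreference would bind this R-expression — blocked (Principle C).
— Omar: subject of the clause headed by 'argued'; c-commands the pronoun but lies outside its binding domain — allowed.
— Oscar: subject of the matrix clause; c-commands the pronoun but lies outside its binding domain — allowed.
— Rahul: subject of the clause headed by 'reminded'; c-commands the pronoun within its binding domain — blocked (Principle B).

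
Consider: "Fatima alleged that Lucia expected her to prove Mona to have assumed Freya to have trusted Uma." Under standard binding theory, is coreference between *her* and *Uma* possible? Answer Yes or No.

*Uma* is an R-expression; Principle C requires it to be free (not bound by any c-commanding expression).
— her: subject of the clause headed by 'prove'; the pronoun c-commands the R-expression — coreference blocked (Principle C).

No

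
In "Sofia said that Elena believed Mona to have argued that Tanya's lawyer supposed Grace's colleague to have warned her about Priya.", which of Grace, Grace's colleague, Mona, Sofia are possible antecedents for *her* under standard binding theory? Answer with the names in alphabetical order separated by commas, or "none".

Grace, Mona, Sofia

*her* is a pronoun; Principle B requires it to be free in its binding domain — the clause headed by 'warned'.
— Grace: possessor inside the subject DP of the clause headed by 'warned'; does not c-command the pronoun — Principle B does not apply; allowed.
— Grace's colleague: subject of the clause headed by 'warned'; c-commands the pronoun within its binding domain — blocked (Principle B).
— Mona: subject of the clause headed by 'argued'; c-commands the pronoun but lies outside its binding domain — allowed.
— Sofia: subject of the matrix clause; c-commands the pronoun but lies outside its binding domain — allowed.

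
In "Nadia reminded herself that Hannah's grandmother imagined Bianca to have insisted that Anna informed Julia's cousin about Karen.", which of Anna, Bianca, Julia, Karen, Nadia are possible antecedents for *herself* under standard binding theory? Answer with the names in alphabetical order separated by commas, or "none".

Nadia

*herself* is a reflexive; Principle A requires it to be bound within its binding domain — the matrix clause.
— Anna: subject of the clause headed by 'informed'; does not c-command the reflexive — cannot bind it (Principle A).
— Bianca: subject of the clause headed by 'insisted'; does not c-command the reflexive — cannot bind it (Principle A).
— Julia: possessor inside the object DP of the clause headed by 'informed'; does not c-command the reflexive — cannot bind it (Principle A).
— Karen: second object of the clause headed by 'informed'; does not c-command the reflexive — cannot bind it (Principle A).
— Nadia: subject of the matrix clause; c-commands the reflexive within its binding domain — allowed (Principle A).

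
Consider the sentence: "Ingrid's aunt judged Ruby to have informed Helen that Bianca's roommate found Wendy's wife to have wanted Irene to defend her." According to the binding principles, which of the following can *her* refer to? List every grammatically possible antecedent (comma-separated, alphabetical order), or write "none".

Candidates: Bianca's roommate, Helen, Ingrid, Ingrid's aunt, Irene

Bianca's roommate, Helen, Ingrid, Ingrid's aunt

*her* is a pronoun; Principle B requires it to be free in its binding domain — the clause headed by 'defend'.
— Bianca's roommate: subject of the clause headed by 'found'; c-commands the pronoun but lies outside its binding domain — allowed.
— Helen: object of the clause headed by 'informed'; c-commands the pronoun but lies outside its binding domain — allowed.
— Ingrid: possessor inside the subject DP of the matrix clause; does not c-command the pronoun — Principle B does not apply; allowed.
— Ingrid's aunt: subject of the matrix clause; c-commands the pronoun but lies outside its binding domain — allowed.
— Irene: subject of the clause headed by 'defend'; c-commands the pronoun within its binding domain — blocked (Principle B).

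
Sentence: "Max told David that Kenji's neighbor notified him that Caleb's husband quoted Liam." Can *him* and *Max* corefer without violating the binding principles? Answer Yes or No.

*Max* is an R-expression; Principle C requires it to be free (not bound by any c-commanding expression).
— him: object of the clause headed by 'notified'; the pronoun does not c-command the R-expression — coreference allowed.

Yes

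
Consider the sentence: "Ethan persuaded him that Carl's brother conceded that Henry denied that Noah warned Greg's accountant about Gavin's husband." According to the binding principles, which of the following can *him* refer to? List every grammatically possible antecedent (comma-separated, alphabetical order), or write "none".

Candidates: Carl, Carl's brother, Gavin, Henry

*him* is a pronoun; Principle B requires it to be free in its binding domain — the matrix clause.
— Carl: possessor inside the subject DP of the clause headed by 'conceded'; is c-commanded by the pronoun; coreference would bind this R-expression — blocked (Principle C).
— Carl's brother: subject of the clause headed by 'conceded'; is c-commanded by the pronoun; coreference would bind this R-expression — blocked (Principle C).
— Gavin: possessor inside the second object DP of the clause headed by 'warned'; is c-commanded by the pronoun; coreference would bind this R-expression — blocked (Principle C).
— Henry: subject of the clause headed by 'denied'; is c-commanded by the pronoun; coreference would bind this R-expression — blocked (Principle C).

none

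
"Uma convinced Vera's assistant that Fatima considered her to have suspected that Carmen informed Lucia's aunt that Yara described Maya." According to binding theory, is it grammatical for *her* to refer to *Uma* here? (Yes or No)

Yes

*Uma* is an R-expression; Principle C requires it to be free (not bound by any c-commanding expression).
— her: subject of the clause headed by 'suspected'; the pronoun does not c-command the R-expression — coreference allowed.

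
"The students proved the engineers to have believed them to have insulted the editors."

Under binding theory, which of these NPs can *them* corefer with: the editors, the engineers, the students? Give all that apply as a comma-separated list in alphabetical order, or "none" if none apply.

the students

*them* is a pronoun; Principle B requires it to be free in its binding domain — the clause headed by 'believed'.
— the editors: object of the clause headed by 'insulted'; is c-commanded by the pronoun; coreference would bind this R-expression — blocked (Principle C).
— the engineers: subject of the clause headed by 'believed'; c-commands the pronoun within its binding domain — blocked (Principle B).
— the students: subject of the matrix clause; c-commands the pronoun but lies outside its binding domain — allowed.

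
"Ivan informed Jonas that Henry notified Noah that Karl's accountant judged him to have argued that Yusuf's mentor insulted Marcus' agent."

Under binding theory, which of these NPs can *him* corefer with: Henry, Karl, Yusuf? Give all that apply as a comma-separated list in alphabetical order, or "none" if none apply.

Henry, Karl

*him* is a pronoun; Principle B requires it to be free in its binding domain — the clause headed by 'judged'.
— Henry: subject of the clause headed by 'notified'; c-commands the pronoun but lies outside its binding domain — allowed.
— Karl: possessor inside the subject DP of the clause headed by 'judged'; does not c-command the pronoun — Principle B does not apply; allowed.
— Yusuf: possessor inside the subject DP of the clause headed by 'insulted'; is c-commanded by the pronoun; coreference would bind this R-expression — blocked (Principle C).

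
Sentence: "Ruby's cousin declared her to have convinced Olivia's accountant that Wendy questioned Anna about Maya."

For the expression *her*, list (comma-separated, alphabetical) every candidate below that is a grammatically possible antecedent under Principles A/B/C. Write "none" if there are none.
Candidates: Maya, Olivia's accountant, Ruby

*her* is a pronoun; Principle B requires it to be free in its binding domain — the matrix clause.
— Maya: second object of the clause headed by 'questioned'; is c-commanded by the pronoun; coreference would bind this R-expression — blocked (Principle C).
— Olivia's accountant: object of the clause headed by 'convinced'; is c-commanded by the pronoun; coreference would bind this R-expression — blocked (Principle C).
— Ruby: possessor inside the subject DP of the matrix clause; does not c-command the pronoun — Principle B does not apply; allowed.

Ruby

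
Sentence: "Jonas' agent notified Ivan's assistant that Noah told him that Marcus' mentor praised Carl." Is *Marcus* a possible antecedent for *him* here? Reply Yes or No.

No

*him* is a pronoun; Principle B requires it to be free in its binding domain — the clause headed by 'told'.
— Marcus: possessor inside the subject DP of the clause headed by 'praised'; is c-commanded by the pronoun; coreference would bind this R-expression — blocked (Principle C).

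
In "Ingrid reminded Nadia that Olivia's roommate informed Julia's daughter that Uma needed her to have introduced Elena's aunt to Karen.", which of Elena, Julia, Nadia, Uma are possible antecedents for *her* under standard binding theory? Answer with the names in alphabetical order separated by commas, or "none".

Julia, Nadia

*her* is a pronoun; Principle B requires it to be free in its binding domain — the clause headed by 'needed'.
— Elena: possessor inside the object DP of the clause headed by 'introduced'; is c-commanded by the pronoun; coreference would bind this R-expression — blocked (Principle C).
— Julia: possessor inside the object DP of the clause headed by 'informed'; does not c-command the pronoun — Principle B does not apply; allowed.
— Nadia: object of the matrix clause; c-commands the pronoun but lies outside its binding domain — allowed.
— Uma: subject of the clause headed by 'needed'; c-commands the pronoun within its binding domain — blocked (Principle B).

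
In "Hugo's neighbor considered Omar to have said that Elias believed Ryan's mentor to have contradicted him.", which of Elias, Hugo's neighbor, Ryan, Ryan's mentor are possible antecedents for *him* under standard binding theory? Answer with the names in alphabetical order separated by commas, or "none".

Elias, Hugo's neighbor, Ryan

*him* is a pronoun; Principle B requires it to be free in its binding domain — the clause headed by 'contradicted'.
— Elias: subject of the clause headed by 'believed'; c-commands the pronoun but lies outside its binding domain — allowed.
— Hugo's neighbor: subject of the matrix clause; c-commands the pronoun but lies outside its binding domain — allowed.
— Ryan: possessor inside the subject DP of the clause headed by 'contradicted'; does not c-command the pronoun — Principle B does not apply; allowed.
— Ryan's mentor: subject of the clause headed by 'contradicted'; c-commands the pronoun within its binding domain — blocked (Principle B).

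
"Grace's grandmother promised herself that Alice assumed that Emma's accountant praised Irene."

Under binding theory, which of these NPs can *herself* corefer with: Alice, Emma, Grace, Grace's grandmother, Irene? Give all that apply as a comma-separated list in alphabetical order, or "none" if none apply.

Grace's grandmother

*herself* is a reflexive; Principle A requires it to be bound within its binding domain — the matrix clause.
— Alice: subject of the clause headed by 'assumed'; does not c-command the reflexive — cannot bind it (Principle A).
— Emma: possessor inside the subject DP of the clause headed by 'praised'; does not c-command the reflexive — cannot bind it (Principle A).
— Grace: possessor inside the subject DP of the matrix clause; does not c-command the reflexive — cannot bind it (Principle A).
— Grace's grandmother: subject of the matrix clause; c-commands the reflexive within its binding domain — allowed (Principle A).
— Irene: object of the clause headed by 'praised'; does not c-command the reflexive — cannot bind it (Principle A).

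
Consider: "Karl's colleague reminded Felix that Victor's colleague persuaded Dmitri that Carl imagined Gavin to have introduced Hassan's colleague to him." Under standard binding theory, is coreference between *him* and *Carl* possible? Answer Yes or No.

Yes

*Carl* is an R-expression; Principle C requires it to be free (not bound by any c-commanding expression).
— him: second object of the clause headed by 'introduced'; the pronoun does not c-command the R-expression — coreference allowed.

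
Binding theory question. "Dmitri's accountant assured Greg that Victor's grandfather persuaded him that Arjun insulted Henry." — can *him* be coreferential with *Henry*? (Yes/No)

No

*him* is a pronoun; Principle B requires it to be free in its binding domain — the clause headed by 'persuaded'.
— Henry: object of the clause headed by 'insulted'; is c-commanded by the pronoun; coreference would bind this R-expression — blocked (Principle C).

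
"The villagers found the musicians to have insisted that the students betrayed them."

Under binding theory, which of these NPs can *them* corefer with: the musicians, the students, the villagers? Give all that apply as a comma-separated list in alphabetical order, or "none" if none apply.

the musicians, the villagers

*them* is a pronoun; Principle B requires it to be free in its binding domain — the clause headed by 'betrayed'.
— the musicians: subject of the clause headed by 'insisted'; c-commands the pronoun but lies outside its binding domain — allowed.
— the students: subject of the clause headed by 'betrayed'; c-commands the pronoun within its binding domain — blocked (Principle B).
— the villagers: subject of the matrix clause; c-commands the pronoun but lies outside its binding domain — allowed.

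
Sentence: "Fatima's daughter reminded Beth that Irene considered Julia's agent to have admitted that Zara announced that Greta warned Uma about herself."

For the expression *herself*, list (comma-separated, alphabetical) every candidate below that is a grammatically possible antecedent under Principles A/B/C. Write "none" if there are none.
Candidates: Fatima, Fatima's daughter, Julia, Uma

*herself* is a reflexive; Principle A requires it to be bound within its binding domain — the clause headed by 'warned'.
— Fatima: possessor inside the subject DP of the matrix clause; does not c-command the reflexive — cannot bind it (Principle A).
— Fatima's daughter: subject of the matrix clause; c-commands the reflexive but lies outside its binding domain — cannot bind it (Principle A).
— Julia: possessor inside the subject DP of the clause headed by 'admitted'; does not c-command the reflexive — cannot bind it (Principle A).
— Uma: object of the clause headed by 'warned'; c-commands the reflexive within its binding domain — allowed (Principle A).

Uma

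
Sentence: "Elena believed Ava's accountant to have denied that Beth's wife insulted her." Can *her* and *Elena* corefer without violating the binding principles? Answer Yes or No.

Yes

*Elena* is an R-expression; Principle C requires it to be free (not bound by any c-commanding expression).
— her: object of the clause headed by 'insulted'; the pronoun does not c-command the R-expression — coreference allowed.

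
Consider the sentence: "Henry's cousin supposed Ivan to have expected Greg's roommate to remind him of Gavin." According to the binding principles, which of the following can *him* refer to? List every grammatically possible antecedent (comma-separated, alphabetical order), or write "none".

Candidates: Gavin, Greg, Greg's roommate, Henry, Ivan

Greg, Henry, Ivan

*him* is a pronoun; Principle B requires it to be free in its binding domain — the clause headed by 'remind'.
— Gavin: second object of the clause headed by 'remind'; is c-commanded by the pronoun; coreference would bind this R-expression — blocked (Principle C).
— Greg: possessor inside the subject DP of the clause headed by 'remind'; does not c-command the pronoun — Principle B does not apply; allowed.
— Greg's roommate: subject of the clause headed by 'remind'; c-commands the pronoun within its binding domain — blocked (Principle B).
— Henry: possessor inside the subject DP of the matrix clause; does not c-command the pronoun — Principle B does not apply; allowed.
— Ivan: subject of the clause headed by 'expected'; c-commands the pronoun but lies outside its binding domain — allowed.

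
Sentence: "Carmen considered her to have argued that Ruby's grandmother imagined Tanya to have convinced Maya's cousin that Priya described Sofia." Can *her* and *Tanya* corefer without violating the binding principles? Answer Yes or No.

No

*Tanya* is an R-expression; Principle C requires it to be free (not bound by any c-commanding expression).
— her: subject of the clause headed by 'argued'; the pronoun c-commands the R-expression — coreference blocked (Principle C).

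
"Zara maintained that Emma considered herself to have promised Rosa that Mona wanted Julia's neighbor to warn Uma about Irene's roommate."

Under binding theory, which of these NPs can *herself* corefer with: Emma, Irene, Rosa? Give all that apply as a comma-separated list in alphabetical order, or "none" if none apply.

Emma

*herself* is a reflexive; Principle A requires it to be bound within its binding domain — the clause headed by 'considered'.
— Emma: subject of the clause headed by 'considered'; c-commands the reflexive within its binding domain — allowed (Principle A).
— Irene: possessor inside the second object DP of the clause headed by 'warn'; does not c-command the reflexive — cannot bind it (Principle A).
— Rosa: object of the clause headed by 'promised'; does not c-command the reflexive — cannot bind it (Principle A).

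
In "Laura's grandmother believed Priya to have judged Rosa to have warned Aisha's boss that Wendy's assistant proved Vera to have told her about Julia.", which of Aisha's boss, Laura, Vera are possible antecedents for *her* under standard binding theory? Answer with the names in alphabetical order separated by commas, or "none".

*her* is a pronoun; Principle B requires it to be free in its binding domain — the clause headed by 'told'.
— Aisha's boss: object of the clause headed by 'warned'; c-commands the pronoun but lies outside its binding domain — allowed.
— Laura: possessor inside the subject DP of the matrix clause; does not c-command the pronoun — Principle B does not apply; allowed.
— Vera: subject of the clause headed by 'told'; c-commands the pronoun within its binding domain — blocked (Principle B).

Aisha's boss, Laura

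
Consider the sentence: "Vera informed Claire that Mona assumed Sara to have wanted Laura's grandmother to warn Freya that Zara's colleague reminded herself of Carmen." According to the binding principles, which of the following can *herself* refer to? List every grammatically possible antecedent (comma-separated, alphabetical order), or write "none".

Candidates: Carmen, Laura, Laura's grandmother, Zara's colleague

*herself* is a reflexive; Principle A requires it to be bound within its binding domain — the clause headed by 'reminded'.
— Carmen: second object of the clause headed by 'reminded'; does not c-command the reflexive — cannot bind it (Principle A).
— Laura: possessor inside the subject DP of the clause headed by 'warn'; does not c-command the reflexive — cannot bind it (Principle A).
— Laura's grandmother: subject of the clause headed by 'warn'; c-commands the reflexive but lies outside its binding domain — cannot bind it (Principle A).
— Zara's colleague: subject of the clause headed by 'reminded'; c-commands the reflexive within its binding domain — allowed (Principle A).

Zara's colleague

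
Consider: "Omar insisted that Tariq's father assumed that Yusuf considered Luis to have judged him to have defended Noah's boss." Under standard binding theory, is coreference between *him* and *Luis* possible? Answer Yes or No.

*Luis* is an R-expression; Principle C requires it to be free (not bound by any c-commanding expression).
— him: subject of the clause headed by 'defended'; the R-expression locally c-commands the pronoun — coreference blocked (Principle B on the pronoun).

No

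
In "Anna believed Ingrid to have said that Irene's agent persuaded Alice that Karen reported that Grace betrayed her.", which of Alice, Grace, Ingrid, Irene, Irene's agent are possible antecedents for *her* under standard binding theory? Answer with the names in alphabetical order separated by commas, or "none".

*her* is a pronoun; Principle B requires it to be free in its binding domain — the clause headed by 'betrayed'.
— Alice: object of the clause headed by 'persuaded'; c-commands the pronoun but lies outside its binding domain — allowed.
— Grace: subject of the clause headed by 'betrayed'; c-commands the pronoun within its binding domain — blocked (Principle B).
— Ingrid: subject of the clause headed by 'said'; c-commands the pronoun but lies outside its binding domain — allowed.
— Irene: possessor inside the subject DP of the clause headed by 'persuaded'; does not c-command the pronoun — Principle B does not apply; allowed.
— Irene's agent: subject of the clause headed by 'persuaded'; c-commands the pronoun but lies outside its binding domain — allowed.

Alice, Ingrid, Irene, Irene's agent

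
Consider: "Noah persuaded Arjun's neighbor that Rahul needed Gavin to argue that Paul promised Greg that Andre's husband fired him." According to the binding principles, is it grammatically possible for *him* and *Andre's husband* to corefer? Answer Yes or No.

*him* is a pronoun; Principle B requires it to be free in its binding domain — the clause headed by 'fired'.
— Andre's husband: subject of the clause headed by 'fired'; c-commands the pronoun within its binding domain — blocked (Principle B).

No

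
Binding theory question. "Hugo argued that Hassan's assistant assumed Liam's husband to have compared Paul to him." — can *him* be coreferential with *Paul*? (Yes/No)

*him* is a pronoun; Principle B requires it to be free in its binding domain — the clause headed by 'compared'.
— Paul: object of the clause headed by 'compared'; c-commands the pronoun within its binding domain — blocked (Principle B).

No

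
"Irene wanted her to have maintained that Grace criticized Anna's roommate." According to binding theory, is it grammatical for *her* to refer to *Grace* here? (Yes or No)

*Grace* is an R-expression; Principle C requires it to be free (not bound by any c-commanding expression).
— her: subject of the clause headed by 'maintained'; the pronoun c-commands the R-expression — coreference blocked (Principle C).

No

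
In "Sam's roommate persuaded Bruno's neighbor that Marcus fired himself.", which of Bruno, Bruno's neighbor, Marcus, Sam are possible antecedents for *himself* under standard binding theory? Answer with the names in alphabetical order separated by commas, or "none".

*himself* is a reflexive; Principle A requires it to be bound within its binding domain — the clause headed by 'fired'.
— Bruno: possessor inside the object DP of the matrix clause; does not c-command the reflexive — cannot bind it (Principle A).
— Bruno's neighbor: object of the matrix clause; c-commands the reflexive but lies outside its binding domain — cannot bind it (Principle A).
— Marcus: subject of the clause headed by 'fired'; c-commands the reflexive within its binding domain — allowed (Principle A).
— Sam: possessor inside the subject DP of the matrix clause; does not c-command the reflexive — cannot bind it (Principle A).

Marcus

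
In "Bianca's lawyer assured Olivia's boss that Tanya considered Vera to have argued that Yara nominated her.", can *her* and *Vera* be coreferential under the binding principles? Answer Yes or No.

*Vera* is an R-expression; Principle C requires it to be free (not bound by any c-commanding expression).
— her: object of the clause headed by 'nominated'; the pronoun does not c-command the R-expression — coreference allowed.

Yes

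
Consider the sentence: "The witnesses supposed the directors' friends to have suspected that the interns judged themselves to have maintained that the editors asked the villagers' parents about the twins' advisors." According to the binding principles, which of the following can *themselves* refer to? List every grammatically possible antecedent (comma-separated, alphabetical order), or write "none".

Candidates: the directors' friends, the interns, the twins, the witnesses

the interns

*themselves* is a reflexive; Principle A requires it to be bound within its binding domain — the clause headed by 'judged'.
— the directors' friends: subject of the clause headed by 'suspected'; c-commands the reflexive but lies outside its binding domain — cannot bind it (Principle A).
— the interns: subject of the clause headed by 'judged'; c-commands the reflexive within its binding domain — allowed (Principle A).
— the twins: possessor inside the second object DP of the clause headed by 'asked'; does not c-command the reflexive — cannot bind it (Principle A).
— the witnesses: subject of the matrix clause; c-commands the reflexive but lies outside its binding domain — cannot bind it (Principle A).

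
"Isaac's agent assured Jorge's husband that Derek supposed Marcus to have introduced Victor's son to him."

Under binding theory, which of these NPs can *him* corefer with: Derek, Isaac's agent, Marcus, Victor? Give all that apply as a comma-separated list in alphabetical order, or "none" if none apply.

Derek, Isaac's agent, Victor

*him* is a pronoun; Principle B requires it to be free in its binding domain — the clause headed by 'introduced'.
— Derek: subject of the clause headed by 'supposed'; c-commands the pronoun but lies outside its binding domain — allowed.
— Isaac's agent: subject of the matrix clause; c-commands the pronoun but lies outside its binding domain — allowed.
— Marcus: subject of the clause headed by 'introduced'; c-commands the pronoun within its binding domain — blocked (Principle B).
— Victor: possessor inside the object DP of the clause headed by 'introduced'; does not c-command the pronoun — Principle B does not apply; allowed.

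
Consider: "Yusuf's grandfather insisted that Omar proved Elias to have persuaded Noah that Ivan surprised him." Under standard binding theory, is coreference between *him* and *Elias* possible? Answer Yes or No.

*Elias* is an R-expression; Principle C requires it to be free (not bound by any c-commanding expression).
— him: object of the clause headed by 'surprised'; the pronoun does not c-command the R-expression — coreference allowed.

Yes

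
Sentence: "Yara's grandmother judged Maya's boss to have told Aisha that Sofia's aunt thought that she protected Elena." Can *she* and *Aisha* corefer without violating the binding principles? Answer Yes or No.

*Aisha* is an R-expression; Principle C requires it to be free (not bound by any c-commanding expression).
— she: subject of the clause headed by 'protected'; the pronoun does not c-command the R-expression — coreference allowed.

Yes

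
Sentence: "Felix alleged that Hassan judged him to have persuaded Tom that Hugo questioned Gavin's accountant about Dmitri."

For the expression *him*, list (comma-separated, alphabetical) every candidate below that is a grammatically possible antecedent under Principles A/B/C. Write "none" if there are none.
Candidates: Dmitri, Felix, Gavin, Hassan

Felix

*him* is a pronoun; Principle B requires it to be free in its binding domain — the clause headed by 'judged'.
— Dmitri: second object of the clause headed by 'questioned'; is c-commanded by the pronoun; coreference would bind this R-expression — blocked (Principle C).
— Felix: subject of the matrix clause; c-commands the pronoun but lies outside its binding domain — allowed.
— Gavin: possessor inside the object DP of the clause headed by 'questioned'; is c-commanded by the pronoun; coreference would bind this R-expression — blocked (Principle C).
— Hassan: subject of the clause headed by 'judged'; c-commands the pronoun within its binding domain — blocked (Principle B).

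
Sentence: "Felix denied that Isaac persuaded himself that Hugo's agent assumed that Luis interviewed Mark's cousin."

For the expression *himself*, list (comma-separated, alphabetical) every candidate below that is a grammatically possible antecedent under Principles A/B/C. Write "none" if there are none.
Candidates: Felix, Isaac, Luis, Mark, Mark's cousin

Isaac

*himself* is a reflexive; Principle A requires it to be bound within its binding domain — the clause headed by 'persuaded'.
— Felix: subject of the matrix clause; c-commands the reflexive but lies outside its binding domain — cannot bind it (Principle A).
— Isaac: subject of the clause headed by 'persuaded'; c-commands the reflexive within its binding domain — allowed (Principle A).
— Luis: subject of the clause headed by 'interviewed'; does not c-command the reflexive — cannot bind it (Principle A).
— Mark: possessor inside the object DP of the clause headed by 'interviewed'; does not c-command the reflexive — cannot bind it (Principle A).
— Mark's cousin: object of the clause headed by 'interviewed'; does not c-command the reflexive — cannot bind it (Principle A).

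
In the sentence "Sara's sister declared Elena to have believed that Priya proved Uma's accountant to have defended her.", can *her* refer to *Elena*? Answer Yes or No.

*her* is a pronoun; Principle B requires it to be free in its binding domain — the clause headed by 'defended'.
— Elena: subject of the clause headed by 'believed'; c-commands the pronoun but lies outside its binding domain — allowed.

Yes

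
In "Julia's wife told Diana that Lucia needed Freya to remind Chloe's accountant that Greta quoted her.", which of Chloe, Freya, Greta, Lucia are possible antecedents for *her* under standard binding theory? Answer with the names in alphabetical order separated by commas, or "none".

Chloe, Freya, Lucia

*her* is a pronoun; Principle B requires it to be free in its binding domain — the clause headed by 'quoted'.
— Chloe: possessor inside the object DP of the clause headed by 'remind'; does not c-command the pronoun — Principle B does not apply; allowed.
— Freya: subject of the clause headed by 'remind'; c-commands the pronoun but lies outside its binding domain — allowed.
— Greta: subject of the clause headed by 'quoted'; c-commands the pronoun within its binding domain — blocked (Principle B).
— Lucia: subject of the clause headed by 'needed'; c-commands the pronoun but lies outside its binding domain — allowed.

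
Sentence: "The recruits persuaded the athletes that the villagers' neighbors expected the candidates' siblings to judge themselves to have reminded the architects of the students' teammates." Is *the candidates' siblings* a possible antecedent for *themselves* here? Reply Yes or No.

*themselves* is a reflexive; Principle A requires it to be bound within its binding domain — the clause headed by 'judge'.
— the candidates' siblings: subject of the clause headed by 'judge'; c-commands the reflexive within its binding domain — allowed (Principle A).

Yes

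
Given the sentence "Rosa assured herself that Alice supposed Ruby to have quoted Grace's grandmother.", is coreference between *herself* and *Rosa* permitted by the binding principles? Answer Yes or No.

*herself* is a reflexive; Principle A requires it to be bound within its binding domain — the matrix clause.
— Rosa: subject of the matrix clause; c-commands the reflexive within its binding domain — allowed (Principle A).

Yes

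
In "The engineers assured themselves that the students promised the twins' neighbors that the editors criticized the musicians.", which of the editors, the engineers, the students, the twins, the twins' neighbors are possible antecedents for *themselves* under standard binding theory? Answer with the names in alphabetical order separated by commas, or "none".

*themselves* is a reflexive; Principle A requires it to be bound within its binding domain — the matrix clause.
— the editors: subject of the clause headed by 'criticized'; does not c-command the reflexive — cannot bind it (Principle A).
— the engineers: subject of the matrix clause; c-commands the reflexive within its binding domain — allowed (Principle A).
— the students: subject of the clause headed by 'promised'; does not c-command the reflexive — cannot bind it (Principle A).
— the twins: possessor inside the object DP of the clause headed by 'promised'; does not c-command the reflexive — cannot bind it (Principle A).
— the twins' neighbors: object of the clause headed by 'promised'; does not c-command the reflexive — cannot bind it (Principle A).

the engineers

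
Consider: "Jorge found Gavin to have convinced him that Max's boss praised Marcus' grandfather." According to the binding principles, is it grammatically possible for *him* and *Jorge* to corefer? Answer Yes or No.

Yes

*him* is a pronoun; Principle B requires it to be free in its binding domain — the clause headed by 'convinced'.
— Jorge: subject of the matrix clause; c-commands the pronoun but lies outside its binding domain — allowed.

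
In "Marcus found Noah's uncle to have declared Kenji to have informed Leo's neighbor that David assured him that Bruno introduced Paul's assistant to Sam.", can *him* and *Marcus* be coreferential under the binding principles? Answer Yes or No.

Yes

*Marcus* is an R-expression; Principle C requires it to be free (not bound by any c-commanding expression).
— him: object of the clause headed by 'assured'; the pronoun does not c-command the R-expression — coreference allowed.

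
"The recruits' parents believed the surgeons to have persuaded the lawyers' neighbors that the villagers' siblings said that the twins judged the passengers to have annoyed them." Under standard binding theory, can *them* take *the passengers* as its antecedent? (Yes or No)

No

*them* is a pronoun; Principle B requires it to be free in its binding domain — the clause headed by 'annoyed'.
— the passengers: subject of the clause headed by 'annoyed'; c-commands the pronoun within its binding domain — blocked (Principle B).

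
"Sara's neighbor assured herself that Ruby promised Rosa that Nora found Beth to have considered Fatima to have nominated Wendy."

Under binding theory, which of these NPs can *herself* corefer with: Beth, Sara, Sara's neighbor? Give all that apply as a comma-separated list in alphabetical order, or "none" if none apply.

Sara's neighbor

*herself* is a reflexive; Principle A requires it to be bound within its binding domain — the matrix clause.
— Beth: subject of the clause headed by 'considered'; does not c-command the reflexive — cannot bind it (Principle A).
— Sara: possessor inside the subject DP of the matrix clause; does not c-command the reflexive — cannot bind it (Principle A).
— Sara's neighbor: subject of the matrix clause; c-commands the reflexive within its binding domain — allowed (Principle A).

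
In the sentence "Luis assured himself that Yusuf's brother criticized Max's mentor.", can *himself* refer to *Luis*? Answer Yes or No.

*himself* is a reflexive; Principle A requires it to be bound within its binding domain — the matrix clause.
— Luis: subject of the matrix clause; c-commands the reflexive within its binding domain — allowed (Principle A).

Yes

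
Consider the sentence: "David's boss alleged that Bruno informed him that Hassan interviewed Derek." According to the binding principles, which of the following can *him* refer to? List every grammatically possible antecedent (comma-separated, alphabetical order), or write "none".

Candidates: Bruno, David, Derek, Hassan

David

*him* is a pronoun; Principle B requires it to be free in its binding domain — the clause headed by 'informed'.
— Bruno: subject of the clause headed by 'informed'; c-commands the pronoun within its binding domain — blocked (Principle B).
— David: possessor inside the subject DP of the matrix clause; does not c-command the pronoun — Principle B does not apply; allowed.
— Derek: object of the clause headed by 'interviewed'; is c-commanded by the pronoun; coreference would bind this R-expression — blocked (Principle C).
— Hassan: subject of the clause headed by 'interviewed'; is c-commanded by the pronoun; coreference would bind this R-expression — blocked (Principle C).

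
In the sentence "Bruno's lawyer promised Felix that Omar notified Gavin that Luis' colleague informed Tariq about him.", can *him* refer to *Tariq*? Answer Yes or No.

No

*him* is a pronoun; Principle B requires it to be free in its binding domain — the clause headed by 'informed'.
— Tariq: object of the clause headed by 'informed'; c-commands the pronoun within its binding domain — blocked (Principle B).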